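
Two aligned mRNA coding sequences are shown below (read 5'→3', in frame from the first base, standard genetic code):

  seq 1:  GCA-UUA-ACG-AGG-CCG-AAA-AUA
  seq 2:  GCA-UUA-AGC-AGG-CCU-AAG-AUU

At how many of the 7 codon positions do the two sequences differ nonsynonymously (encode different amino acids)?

1

Codon 1: GCA Ala / GCA Ala — identical.
Codon 2: UUA Leu / UUA Leu — identical.
Codon 3: ACG Thr / AGC Ser — nonsynonymous.
Codon 4: AGG Arg / AGG Arg — identical.
Codon 5: CCG Pro / CCU Pro — synonymous.
Codon 6: AAA Lys / AAG Lys — synonymous.
Codon 7: AUA Ile / AUU Ile — synonymous.
Nonsynonymous differences: 1.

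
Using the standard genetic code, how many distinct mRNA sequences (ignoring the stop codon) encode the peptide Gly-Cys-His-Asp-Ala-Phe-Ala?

1024

Gly: 4 codons.
Cys: 2 codons.
His: 2 codons.
Asp: 2 codons.
Ala: 4 codons.
Phe: 2 codons.
Ala: 4 codons.
4 × 2 × 2 × 2 × 4 × 2 × 4 = 1024.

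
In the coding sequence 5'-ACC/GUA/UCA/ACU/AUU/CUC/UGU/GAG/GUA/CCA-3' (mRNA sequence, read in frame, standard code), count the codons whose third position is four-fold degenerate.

Codon 1 ACC (Thr): third position 4-fold.
Codon 2 GUA (Val): third position 4-fold.
Codon 3 UCA (Ser): third position 4-fold.
Codon 4 ACU (Thr): third position 4-fold.
Codon 5 AUU (Ile): third position 3-fold.
Codon 6 CUC (Leu): third position 4-fold.
Codon 7 UGU (Cys): third position 2-fold.
Codon 8 GAG (Glu): third position 2-fold.
Codon 9 GUA (Val): third position 4-fold.
Codon 10 CCA (Pro): third position 4-fold.
Four-fold degenerate third positions: 7.

7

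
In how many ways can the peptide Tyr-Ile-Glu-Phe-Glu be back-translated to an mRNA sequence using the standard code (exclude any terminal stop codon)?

48

Tyr: 2 codons.
Ile: 3 codons.
Glu: 2 codons.
Phe: 2 codons.
Glu: 2 codons.
2 × 3 × 2 × 2 × 2 = 48.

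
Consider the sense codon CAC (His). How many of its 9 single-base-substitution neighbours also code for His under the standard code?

1

Position 1: none → 0 synonymous.
Position 2: none → 0 synonymous.
Position 3: CAT → 1 synonymous.
Total: 0 + 0 + 1 = 1.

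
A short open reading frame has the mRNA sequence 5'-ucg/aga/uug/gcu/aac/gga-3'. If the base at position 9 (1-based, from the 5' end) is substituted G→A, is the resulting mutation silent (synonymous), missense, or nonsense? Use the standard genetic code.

silent

Position 9 falls in codon 3: UUG → Leu.
After the substitution the codon is UUA → Leu.
Both encode Leu, so the change is synonymous.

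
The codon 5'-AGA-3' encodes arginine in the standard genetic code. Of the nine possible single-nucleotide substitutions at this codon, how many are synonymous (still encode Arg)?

2

Position 1: CGA → 1 synonymous.
Position 2: none → 0 synonymous.
Position 3: AGG → 1 synonymous.
Total: 1 + 0 + 1 = 2.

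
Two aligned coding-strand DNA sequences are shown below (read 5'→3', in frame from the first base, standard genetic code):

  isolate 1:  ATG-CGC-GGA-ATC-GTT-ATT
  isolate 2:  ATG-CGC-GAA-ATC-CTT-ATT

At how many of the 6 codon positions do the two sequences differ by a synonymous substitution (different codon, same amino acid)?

Codon 1: ATG Met / ATG Met — identical.
Codon 2: CGC Arg / CGC Arg — identical.
Codon 3: GGA Gly / GAA Glu — nonsynonymous.
Codon 4: ATC Ile / ATC Ile — identical.
Codon 5: GTT Val / CTT Leu — nonsynonymous.
Codon 6: ATT Ile / ATT Ile — identical.
Synonymous differences: 0.

0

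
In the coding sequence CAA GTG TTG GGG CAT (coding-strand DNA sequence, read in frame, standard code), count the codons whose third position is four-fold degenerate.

2

Codon 1 CAA (Gln): third position 2-fold.
Codon 2 GTG (Val): third position 4-fold.
Codon 3 TTG (Leu): third position 2-fold.
Codon 4 GGG (Gly): third position 4-fold.
Codon 5 CAT (His): third position 2-fold.
Four-fold degenerate third positions: 2.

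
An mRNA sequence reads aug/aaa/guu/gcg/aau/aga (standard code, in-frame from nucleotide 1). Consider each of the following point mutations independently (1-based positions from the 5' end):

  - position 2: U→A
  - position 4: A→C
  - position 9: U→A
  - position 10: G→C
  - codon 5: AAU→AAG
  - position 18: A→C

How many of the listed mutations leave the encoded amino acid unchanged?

Codon 1: AUG (Met) → AAG (Lys) — missense.
Codon 2: AAA (Lys) → CAA (Gln) — missense.
Codon 3: GUU (Val) → GUA (Val) — synonymous.
Codon 4: GCG (Ala) → CCG (Pro) — missense.
Codon 5: AAU (Asn) → AAG (Lys) — missense.
Codon 6: AGA (Arg) → AGC (Ser) — missense.
Synonymous: 1 of 6.

1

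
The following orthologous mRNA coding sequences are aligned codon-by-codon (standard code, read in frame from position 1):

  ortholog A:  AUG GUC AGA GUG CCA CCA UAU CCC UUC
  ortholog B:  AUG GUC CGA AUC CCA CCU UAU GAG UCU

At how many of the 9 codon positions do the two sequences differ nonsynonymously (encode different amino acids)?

Codon 1: AUG Met / AUG Met — identical.
Codon 2: GUC Val / GUC Val — identical.
Codon 3: AGA Arg / CGA Arg — synonymous.
Codon 4: GUG Val / AUC Ile — nonsynonymous.
Codon 5: CCA Pro / CCA Pro — identical.
Codon 6: CCA Pro / CCU Pro — synonymous.
Codon 7: UAU Tyr / UAU Tyr — identical.
Codon 8: CCC Pro / GAG Glu — nonsynonymous.
Codon 9: UUC Phe / UCU Ser — nonsynonymous.
Nonsynonymous differences: 3.

3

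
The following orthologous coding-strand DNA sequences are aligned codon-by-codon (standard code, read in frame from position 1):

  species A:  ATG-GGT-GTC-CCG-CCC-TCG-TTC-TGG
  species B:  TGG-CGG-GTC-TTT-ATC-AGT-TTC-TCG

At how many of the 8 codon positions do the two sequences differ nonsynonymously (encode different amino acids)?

Codon 1: ATG Met / TGG Trp — nonsynonymous.
Codon 2: GGT Gly / CGG Arg — nonsynonymous.
Codon 3: GTC Val / GTC Val — identical.
Codon 4: CCG Pro / TTT Phe — nonsynonymous.
Codon 5: CCC Pro / ATC Ile — nonsynonymous.
Codon 6: TCG Ser / AGT Ser — synonymous.
Codon 7: TTC Phe / TTC Phe — identical.
Codon 8: TGG Trp / TCG Ser — nonsynonymous.
Nonsynonymous differences: 5.

5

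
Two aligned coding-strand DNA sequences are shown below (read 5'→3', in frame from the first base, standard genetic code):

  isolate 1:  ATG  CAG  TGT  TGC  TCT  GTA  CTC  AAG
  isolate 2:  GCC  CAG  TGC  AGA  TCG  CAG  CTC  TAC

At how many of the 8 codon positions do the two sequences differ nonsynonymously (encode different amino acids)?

4

Codon 1: ATG Met / GCC Ala — nonsynonymous.
Codon 2: CAG Gln / CAG Gln — identical.
Codon 3: TGT Cys / TGC Cys — synonymous.
Codon 4: TGC Cys / AGA Arg — nonsynonymous.
Codon 5: TCT Ser / TCG Ser — synonymous.
Codon 6: GTA Val / CAG Gln — nonsynonymous.
Codon 7: CTC Leu / CTC Leu — identical.
Codon 8: AAG Lys / TAC Tyr — nonsynonymous.
Nonsynonymous differences: 4.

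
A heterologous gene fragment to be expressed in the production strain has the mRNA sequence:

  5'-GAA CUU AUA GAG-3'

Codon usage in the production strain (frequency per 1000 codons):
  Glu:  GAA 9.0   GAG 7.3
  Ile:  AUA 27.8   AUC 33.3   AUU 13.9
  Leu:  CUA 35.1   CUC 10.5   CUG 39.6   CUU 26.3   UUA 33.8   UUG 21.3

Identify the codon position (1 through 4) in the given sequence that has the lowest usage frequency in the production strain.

4

Codon 1 GAA (Glu): 9.0 per 1000.
Codon 2 CUU (Leu): 26.3 per 1000.
Codon 3 AUA (Ile): 27.8 per 1000.
Codon 4 GAG (Glu): 7.3 per 1000.
Lowest frequency is 7.3 at codon 4.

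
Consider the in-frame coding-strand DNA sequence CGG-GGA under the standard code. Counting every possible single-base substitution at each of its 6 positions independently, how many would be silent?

Codon 1 (CGG, Arg): 4 synonymous substitutions.
Codon 2 (GGA, Gly): 3 synonymous substitutions.
Total: 4 + 3 = 7.

7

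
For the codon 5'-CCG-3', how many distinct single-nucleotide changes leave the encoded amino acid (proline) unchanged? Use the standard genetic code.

Position 1: none → 0 synonymous.
Position 2: none → 0 synonymous.
Position 3: CCT, CCC, CCA → 3 synonymous.
Total: 0 + 0 + 3 = 3.

3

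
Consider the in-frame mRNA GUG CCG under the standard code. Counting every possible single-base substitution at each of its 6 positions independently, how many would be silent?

Codon 1 (GUG, Val): 3 synonymous substitutions.
Codon 2 (CCG, Pro): 3 synonymous substitutions.
Total: 3 + 3 = 6.

6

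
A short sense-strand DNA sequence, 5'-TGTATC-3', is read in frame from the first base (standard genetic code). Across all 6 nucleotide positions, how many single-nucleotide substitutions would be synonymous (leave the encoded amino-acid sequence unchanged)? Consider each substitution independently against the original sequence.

Codon 1 (TGT, Cys): 1 synonymous substitution.
Codon 2 (ATC, Ile): 2 synonymous substitutions.
Total: 1 + 2 = 3.

3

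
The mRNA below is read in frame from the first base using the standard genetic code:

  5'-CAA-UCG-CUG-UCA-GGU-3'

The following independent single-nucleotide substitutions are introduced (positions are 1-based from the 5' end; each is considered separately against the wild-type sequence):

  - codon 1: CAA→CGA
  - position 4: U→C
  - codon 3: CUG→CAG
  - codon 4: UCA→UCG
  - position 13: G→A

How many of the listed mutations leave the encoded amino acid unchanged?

1

Codon 1: CAA (Gln) → CGA (Arg) — missense.
Codon 2: UCG (Ser) → CCG (Pro) — missense.
Codon 3: CUG (Leu) → CAG (Gln) — missense.
Codon 4: UCA (Ser) → UCG (Ser) — synonymous.
Codon 5: GGU (Gly) → AGU (Ser) — missense.
Synonymous: 1 of 5.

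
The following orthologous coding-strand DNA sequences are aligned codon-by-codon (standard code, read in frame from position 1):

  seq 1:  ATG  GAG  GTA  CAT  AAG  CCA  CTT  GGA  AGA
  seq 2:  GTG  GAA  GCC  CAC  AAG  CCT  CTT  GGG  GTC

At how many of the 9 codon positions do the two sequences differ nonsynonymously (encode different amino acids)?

Codon 1: ATG Met / GTG Val — nonsynonymous.
Codon 2: GAG Glu / GAA Glu — synonymous.
Codon 3: GTA Val / GCC Ala — nonsynonymous.
Codon 4: CAT His / CAC His — synonymous.
Codon 5: AAG Lys / AAG Lys — identical.
Codon 6: CCA Pro / CCT Pro — synonymous.
Codon 7: CTT Leu / CTT Leu — identical.
Codon 8: GGA Gly / GGG Gly — synonymous.
Codon 9: AGA Arg / GTC Val — nonsynonymous.
Nonsynonymous differences: 3.

3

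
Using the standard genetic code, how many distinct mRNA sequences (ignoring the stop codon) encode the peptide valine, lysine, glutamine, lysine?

32

Val: 4 codons.
Lys: 2 codons.
Gln: 2 codons.
Lys: 2 codons.
4 × 2 × 2 × 2 = 32.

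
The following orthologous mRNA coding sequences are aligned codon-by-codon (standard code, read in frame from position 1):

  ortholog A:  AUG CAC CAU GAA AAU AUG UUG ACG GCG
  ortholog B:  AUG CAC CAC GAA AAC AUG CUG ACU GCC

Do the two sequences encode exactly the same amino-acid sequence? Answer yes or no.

Codon 1: AUG Met / AUG Met — identical.
Codon 2: CAC His / CAC His — identical.
Codon 3: CAU His / CAC His — synonymous.
Codon 4: GAA Glu / GAA Glu — identical.
Codon 5: AAU Asn / AAC Asn — synonymous.
Codon 6: AUG Met / AUG Met — identical.
Codon 7: UUG Leu / CUG Leu — synonymous.
Codon 8: ACG Thr / ACU Thr — synonymous.
Codon 9: GCG Ala / GCC Ala — synonymous.
Nonsynonymous differences: 0 → same protein.

yes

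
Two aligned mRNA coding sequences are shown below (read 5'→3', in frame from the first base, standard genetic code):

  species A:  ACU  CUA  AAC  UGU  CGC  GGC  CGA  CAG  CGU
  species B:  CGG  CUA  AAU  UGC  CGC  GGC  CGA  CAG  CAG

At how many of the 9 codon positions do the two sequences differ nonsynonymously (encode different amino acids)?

Codon 1: ACU Thr / CGG Arg — nonsynonymous.
Codon 2: CUA Leu / CUA Leu — identical.
Codon 3: AAC Asn / AAU Asn — synonymous.
Codon 4: UGU Cys / UGC Cys — synonymous.
Codon 5: CGC Arg / CGC Arg — identical.
Codon 6: GGC Gly / GGC Gly — identical.
Codon 7: CGA Arg / CGA Arg — identical.
Codon 8: CAG Gln / CAG Gln — identical.
Codon 9: CGU Arg / CAG Gln — nonsynonymous.
Nonsynonymous differences: 2.

2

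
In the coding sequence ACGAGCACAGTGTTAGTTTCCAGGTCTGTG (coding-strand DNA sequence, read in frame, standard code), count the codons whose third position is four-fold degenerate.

Codon 1 ACG (Thr): third position 4-fold.
Codon 2 AGC (Ser): third position 2-fold.
Codon 3 ACA (Thr): third position 4-fold.
Codon 4 GTG (Val): third position 4-fold.
Codon 5 TTA (Leu): third position 2-fold.
Codon 6 GTT (Val): third position 4-fold.
Codon 7 TCC (Ser): third position 4-fold.
Codon 8 AGG (Arg): third position 2-fold.
Codon 9 TCT (Ser): third position 4-fold.
Codon 10 GTG (Val): third position 4-fold.
Four-fold degenerate third positions: 7.

7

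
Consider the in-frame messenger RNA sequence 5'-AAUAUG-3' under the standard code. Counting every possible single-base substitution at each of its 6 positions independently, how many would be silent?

1

Codon 1 (AAU, Asn): 1 synonymous substitution.
Codon 2 (AUG, Met): 0 synonymous substitutions.
Total: 1 + 0 = 1.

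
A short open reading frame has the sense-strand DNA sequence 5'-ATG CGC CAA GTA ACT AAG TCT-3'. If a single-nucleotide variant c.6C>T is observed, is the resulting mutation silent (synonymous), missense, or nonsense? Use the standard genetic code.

Position 6 falls in codon 2: CGC → Arg.
After the substitution the codon is CGT → Arg.
Both encode Arg, so the change is synonymous.

silent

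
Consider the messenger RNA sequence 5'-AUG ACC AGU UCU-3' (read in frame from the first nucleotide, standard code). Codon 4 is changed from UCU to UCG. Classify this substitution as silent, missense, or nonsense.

Position 12 falls in codon 4: UCU → Ser.
After the substitution the codon is UCG → Ser.
Both encode Ser, so the change is synonymous.

silent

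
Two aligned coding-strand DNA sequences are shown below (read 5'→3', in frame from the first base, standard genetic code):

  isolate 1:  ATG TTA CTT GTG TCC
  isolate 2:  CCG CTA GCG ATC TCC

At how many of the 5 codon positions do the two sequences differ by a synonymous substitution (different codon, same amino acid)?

1

Codon 1: ATG Met / CCG Pro — nonsynonymous.
Codon 2: TTA Leu / CTA Leu — synonymous.
Codon 3: CTT Leu / GCG Ala — nonsynonymous.
Codon 4: GTG Val / ATC Ile — nonsynonymous.
Codon 5: TCC Ser / TCC Ser — identical.
Synonymous differences: 1.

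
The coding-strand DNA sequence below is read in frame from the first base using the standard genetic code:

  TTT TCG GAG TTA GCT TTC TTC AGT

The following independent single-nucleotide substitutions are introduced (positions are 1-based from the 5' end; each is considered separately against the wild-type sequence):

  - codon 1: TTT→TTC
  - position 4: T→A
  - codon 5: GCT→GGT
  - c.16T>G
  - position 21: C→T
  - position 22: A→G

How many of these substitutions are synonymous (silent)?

Codon 1: TTT (Phe) → TTC (Phe) — synonymous.
Codon 2: TCG (Ser) → ACG (Thr) — missense.
Codon 5: GCT (Ala) → GGT (Gly) — missense.
Codon 6: TTC (Phe) → GTC (Val) — missense.
Codon 7: TTC (Phe) → TTT (Phe) — synonymous.
Codon 8: AGT (Ser) → GGT (Gly) — missense.
Synonymous: 2 of 6.

2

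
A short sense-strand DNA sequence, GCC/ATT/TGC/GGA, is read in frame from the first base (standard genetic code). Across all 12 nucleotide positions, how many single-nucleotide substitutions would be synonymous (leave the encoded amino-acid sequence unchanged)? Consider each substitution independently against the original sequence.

Codon 1 (GCC, Ala): 3 synonymous substitutions.
Codon 2 (ATT, Ile): 2 synonymous substitutions.
Codon 3 (TGC, Cys): 1 synonymous substitution.
Codon 4 (GGA, Gly): 3 synonymous substitutions.
Total: 3 + 2 + 1 + 3 = 9.

9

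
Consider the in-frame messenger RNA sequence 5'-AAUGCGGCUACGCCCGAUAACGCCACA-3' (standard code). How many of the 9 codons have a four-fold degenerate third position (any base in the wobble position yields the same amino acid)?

Codon 1 AAU (Asn): third position 2-fold.
Codon 2 GCG (Ala): third position 4-fold.
Codon 3 GCU (Ala): third position 4-fold.
Codon 4 ACG (Thr): third position 4-fold.
Codon 5 CCC (Pro): third position 4-fold.
Codon 6 GAU (Asp): third position 2-fold.
Codon 7 AAC (Asn): third position 2-fold.
Codon 8 GCC (Ala): third position 4-fold.
Codon 9 ACA (Thr): third position 4-fold.
Four-fold degenerate third positions: 6.

6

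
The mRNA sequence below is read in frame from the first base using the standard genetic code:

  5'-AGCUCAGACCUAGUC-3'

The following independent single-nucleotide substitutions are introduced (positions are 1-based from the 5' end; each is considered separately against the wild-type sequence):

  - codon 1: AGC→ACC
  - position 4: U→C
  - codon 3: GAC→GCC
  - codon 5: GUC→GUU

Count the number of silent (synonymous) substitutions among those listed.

Codon 1: AGC (Ser) → ACC (Thr) — missense.
Codon 2: UCA (Ser) → CCA (Pro) — missense.
Codon 3: GAC (Asp) → GCC (Ala) — missense.
Codon 5: GUC (Val) → GUU (Val) — synonymous.
Synonymous: 1 of 4.

1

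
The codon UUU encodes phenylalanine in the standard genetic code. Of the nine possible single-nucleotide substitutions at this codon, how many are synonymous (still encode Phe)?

1

Position 1: none → 0 synonymous.
Position 2: none → 0 synonymous.
Position 3: UUC → 1 synonymous.
Total: 0 + 0 + 1 = 1.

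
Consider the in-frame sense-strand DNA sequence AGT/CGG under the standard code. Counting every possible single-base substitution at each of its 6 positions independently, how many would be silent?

Codon 1 (AGT, Ser): 1 synonymous substitution.
Codon 2 (CGG, Arg): 4 synonymous substitutions.
Total: 1 + 4 = 5.

5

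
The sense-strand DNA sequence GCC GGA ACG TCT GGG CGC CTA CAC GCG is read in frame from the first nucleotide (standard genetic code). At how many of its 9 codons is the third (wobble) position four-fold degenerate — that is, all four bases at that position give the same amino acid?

Codon 1 GCC (Ala): third position 4-fold.
Codon 2 GGA (Gly): third position 4-fold.
Codon 3 ACG (Thr): third position 4-fold.
Codon 4 TCT (Ser): third position 4-fold.
Codon 5 GGG (Gly): third position 4-fold.
Codon 6 CGC (Arg): third position 4-fold.
Codon 7 CTA (Leu): third position 4-fold.
Codon 8 CAC (His): third position 2-fold.
Codon 9 GCG (Ala): third position 4-fold.
Four-fold degenerate third positions: 8.

8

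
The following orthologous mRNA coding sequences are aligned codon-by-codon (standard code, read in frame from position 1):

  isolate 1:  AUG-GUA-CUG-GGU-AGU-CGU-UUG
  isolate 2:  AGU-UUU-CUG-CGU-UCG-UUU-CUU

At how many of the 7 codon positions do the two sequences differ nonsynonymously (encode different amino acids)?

4

Codon 1: AUG Met / AGU Ser — nonsynonymous.
Codon 2: GUA Val / UUU Phe — nonsynonymous.
Codon 3: CUG Leu / CUG Leu — identical.
Codon 4: GGU Gly / CGU Arg — nonsynonymous.
Codon 5: AGU Ser / UCG Ser — synonymous.
Codon 6: CGU Arg / UUU Phe — nonsynonymous.
Codon 7: UUG Leu / CUU Leu — synonymous.
Nonsynonymous differences: 4.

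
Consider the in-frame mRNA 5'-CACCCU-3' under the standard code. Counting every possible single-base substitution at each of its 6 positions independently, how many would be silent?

4

Codon 1 (CAC, His): 1 synonymous substitution.
Codon 2 (CCU, Pro): 3 synonymous substitutions.
Total: 1 + 3 = 4.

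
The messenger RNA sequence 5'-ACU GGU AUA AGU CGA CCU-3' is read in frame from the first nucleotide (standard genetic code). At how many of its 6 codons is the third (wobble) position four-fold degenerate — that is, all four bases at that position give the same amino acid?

Codon 1 ACU (Thr): third position 4-fold.
Codon 2 GGU (Gly): third position 4-fold.
Codon 3 AUA (Ile): third position 3-fold.
Codon 4 AGU (Ser): third position 2-fold.
Codon 5 CGA (Arg): third position 4-fold.
Codon 6 CCU (Pro): third position 4-fold.
Four-fold degenerate third positions: 4.

4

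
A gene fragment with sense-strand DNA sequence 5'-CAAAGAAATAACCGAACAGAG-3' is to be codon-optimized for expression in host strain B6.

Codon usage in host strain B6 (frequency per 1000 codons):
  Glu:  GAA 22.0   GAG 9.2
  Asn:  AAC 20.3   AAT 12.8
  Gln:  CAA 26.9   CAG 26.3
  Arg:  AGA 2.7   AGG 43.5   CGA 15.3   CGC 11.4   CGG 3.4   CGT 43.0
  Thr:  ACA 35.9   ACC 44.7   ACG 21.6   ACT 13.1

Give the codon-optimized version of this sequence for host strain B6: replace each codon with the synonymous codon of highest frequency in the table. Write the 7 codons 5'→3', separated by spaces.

Codon 1 (Gln): best is CAA at 26.9.
Codon 2 (Arg): best is AGG at 43.5.
Codon 3 (Asn): best is AAC at 20.3.
Codon 4 (Asn): best is AAC at 20.3.
Codon 5 (Arg): best is AGG at 43.5.
Codon 6 (Thr): best is ACC at 44.7.
Codon 7 (Glu): best is GAA at 22.0.

CAA AGG AAC AAC AGG ACC GAA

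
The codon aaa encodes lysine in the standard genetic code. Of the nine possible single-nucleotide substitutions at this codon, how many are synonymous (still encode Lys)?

Position 1: none → 0 synonymous.
Position 2: none → 0 synonymous.
Position 3: AAG → 1 synonymous.
Total: 0 + 0 + 1 = 1.

1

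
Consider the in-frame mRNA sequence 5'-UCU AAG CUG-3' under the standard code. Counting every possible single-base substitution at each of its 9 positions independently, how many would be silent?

8

Codon 1 (UCU, Ser): 3 synonymous substitutions.
Codon 2 (AAG, Lys): 1 synonymous substitution.
Codon 3 (CUG, Leu): 4 synonymous substitutions.
Total: 3 + 1 + 4 = 8.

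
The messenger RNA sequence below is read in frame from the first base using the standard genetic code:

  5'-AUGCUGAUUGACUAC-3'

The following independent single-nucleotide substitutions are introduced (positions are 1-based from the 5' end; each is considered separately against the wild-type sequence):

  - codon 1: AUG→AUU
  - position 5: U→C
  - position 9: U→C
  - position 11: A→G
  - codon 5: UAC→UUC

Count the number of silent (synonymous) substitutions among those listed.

1

Codon 1: AUG (Met) → AUU (Ile) — missense.
Codon 2: CUG (Leu) → CCG (Pro) — missense.
Codon 3: AUU (Ile) → AUC (Ile) — synonymous.
Codon 4: GAC (Asp) → GGC (Gly) — missense.
Codon 5: UAC (Tyr) → UUC (Phe) — missense.
Synonymous: 1 of 5.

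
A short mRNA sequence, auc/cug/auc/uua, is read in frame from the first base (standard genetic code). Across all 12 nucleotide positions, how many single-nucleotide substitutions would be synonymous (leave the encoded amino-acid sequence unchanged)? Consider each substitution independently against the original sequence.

10

Codon 1 (AUC, Ile): 2 synonymous substitutions.
Codon 2 (CUG, Leu): 4 synonymous substitutions.
Codon 3 (AUC, Ile): 2 synonymous substitutions.
Codon 4 (UUA, Leu): 2 synonymous substitutions.
Total: 2 + 4 + 2 + 2 = 10.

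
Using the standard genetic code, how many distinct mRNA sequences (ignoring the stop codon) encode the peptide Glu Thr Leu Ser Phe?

Glu: 2 codons.
Thr: 4 codons.
Leu: 6 codons.
Ser: 6 codons.
Phe: 2 codons.
2 × 4 × 6 × 6 × 2 = 576.

576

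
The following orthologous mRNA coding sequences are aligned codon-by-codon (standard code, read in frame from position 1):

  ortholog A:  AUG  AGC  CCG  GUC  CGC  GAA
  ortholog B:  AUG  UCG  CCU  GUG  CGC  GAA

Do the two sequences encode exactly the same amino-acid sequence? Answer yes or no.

yes

Codon 1: AUG Met / AUG Met — identical.
Codon 2: AGC Ser / UCG Ser — synonymous.
Codon 3: CCG Pro / CCU Pro — synonymous.
Codon 4: GUC Val / GUG Val — synonymous.
Codon 5: CGC Arg / CGC Arg — identical.
Codon 6: GAA Glu / GAA Glu — identical.
Nonsynonymous differences: 0 → same protein.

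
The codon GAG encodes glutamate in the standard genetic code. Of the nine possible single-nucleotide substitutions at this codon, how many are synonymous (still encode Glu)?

Position 1: none → 0 synonymous.
Position 2: none → 0 synonymous.
Position 3: GAA → 1 synonymous.
Total: 0 + 0 + 1 = 1.

1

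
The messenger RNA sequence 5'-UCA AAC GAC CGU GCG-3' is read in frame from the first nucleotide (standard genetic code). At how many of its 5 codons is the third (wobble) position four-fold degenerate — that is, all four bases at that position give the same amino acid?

Codon 1 UCA (Ser): third position 4-fold.
Codon 2 AAC (Asn): third position 2-fold.
Codon 3 GAC (Asp): third position 2-fold.
Codon 4 CGU (Arg): third position 4-fold.
Codon 5 GCG (Ala): third position 4-fold.
Four-fold degenerate third positions: 3.

3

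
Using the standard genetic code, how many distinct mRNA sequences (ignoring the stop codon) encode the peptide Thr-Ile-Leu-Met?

72

Thr: 4 codons.
Ile: 3 codons.
Leu: 6 codons.
Met: 1 codon.
4 × 3 × 6 × 1 = 72.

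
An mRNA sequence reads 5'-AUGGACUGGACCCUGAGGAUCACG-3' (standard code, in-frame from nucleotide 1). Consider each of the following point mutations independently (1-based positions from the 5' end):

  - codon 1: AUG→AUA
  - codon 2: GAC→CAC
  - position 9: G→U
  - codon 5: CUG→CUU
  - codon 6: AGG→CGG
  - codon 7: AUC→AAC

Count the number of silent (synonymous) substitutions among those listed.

Codon 1: AUG (Met) → AUA (Ile) — missense.
Codon 2: GAC (Asp) → CAC (His) — missense.
Codon 3: UGG (Trp) → UGU (Cys) — missense.
Codon 5: CUG (Leu) → CUU (Leu) — synonymous.
Codon 6: AGG (Arg) → CGG (Arg) — synonymous.
Codon 7: AUC (Ile) → AAC (Asn) — missense.
Synonymous: 2 of 6.

2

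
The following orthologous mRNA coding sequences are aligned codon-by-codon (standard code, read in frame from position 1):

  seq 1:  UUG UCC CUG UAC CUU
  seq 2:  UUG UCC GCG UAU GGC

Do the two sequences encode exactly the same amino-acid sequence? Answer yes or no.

Codon 1: UUG Leu / UUG Leu — identical.
Codon 2: UCC Ser / UCC Ser — identical.
Codon 3: CUG Leu / GCG Ala — nonsynonymous.
Codon 4: UAC Tyr / UAU Tyr — synonymous.
Codon 5: CUU Leu / GGC Gly — nonsynonymous.
Nonsynonymous differences: 2 → different protein.

no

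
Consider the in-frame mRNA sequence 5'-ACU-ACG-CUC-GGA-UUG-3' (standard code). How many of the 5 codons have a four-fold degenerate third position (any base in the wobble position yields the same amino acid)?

Codon 1 ACU (Thr): third position 4-fold.
Codon 2 ACG (Thr): third position 4-fold.
Codon 3 CUC (Leu): third position 4-fold.
Codon 4 GGA (Gly): third position 4-fold.
Codon 5 UUG (Leu): third position 2-fold.
Four-fold degenerate third positions: 4.

4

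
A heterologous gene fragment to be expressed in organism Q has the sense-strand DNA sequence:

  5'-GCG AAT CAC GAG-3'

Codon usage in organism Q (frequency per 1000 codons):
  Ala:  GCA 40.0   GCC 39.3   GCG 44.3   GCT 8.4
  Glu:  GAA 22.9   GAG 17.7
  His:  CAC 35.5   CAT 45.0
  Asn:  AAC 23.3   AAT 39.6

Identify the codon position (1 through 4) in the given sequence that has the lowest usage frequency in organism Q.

4

Codon 1 GCG (Ala): 44.3 per 1000.
Codon 2 AAT (Asn): 39.6 per 1000.
Codon 3 CAC (His): 35.5 per 1000.
Codon 4 GAG (Glu): 17.7 per 1000.
Lowest frequency is 17.7 at codon 4.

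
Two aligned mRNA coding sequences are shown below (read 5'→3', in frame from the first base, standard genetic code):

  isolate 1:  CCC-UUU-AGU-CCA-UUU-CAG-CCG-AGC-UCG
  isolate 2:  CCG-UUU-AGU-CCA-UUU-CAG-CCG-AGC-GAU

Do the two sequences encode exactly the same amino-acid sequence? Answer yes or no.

Codon 1: CCC Pro / CCG Pro — synonymous.
Codon 2: UUU Phe / UUU Phe — identical.
Codon 3: AGU Ser / AGU Ser — identical.
Codon 4: CCA Pro / CCA Pro — identical.
Codon 5: UUU Phe / UUU Phe — identical.
Codon 6: CAG Gln / CAG Gln — identical.
Codon 7: CCG Pro / CCG Pro — identical.
Codon 8: AGC Ser / AGC Ser — identical.
Codon 9: UCG Ser / GAU Asp — nonsynonymous.
Nonsynonymous differences: 1 → different protein.

no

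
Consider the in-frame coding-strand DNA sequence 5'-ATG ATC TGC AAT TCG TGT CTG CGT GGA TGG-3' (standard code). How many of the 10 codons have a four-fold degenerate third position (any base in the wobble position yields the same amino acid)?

Codon 1 ATG (Met): third position 1-fold.
Codon 2 ATC (Ile): third position 3-fold.
Codon 3 TGC (Cys): third position 2-fold.
Codon 4 AAT (Asn): third position 2-fold.
Codon 5 TCG (Ser): third position 4-fold.
Codon 6 TGT (Cys): third position 2-fold.
Codon 7 CTG (Leu): third position 4-fold.
Codon 8 CGT (Arg): third position 4-fold.
Codon 9 GGA (Gly): third position 4-fold.
Codon 10 TGG (Trp): third position 1-fold.
Four-fold degenerate third positions: 4.

4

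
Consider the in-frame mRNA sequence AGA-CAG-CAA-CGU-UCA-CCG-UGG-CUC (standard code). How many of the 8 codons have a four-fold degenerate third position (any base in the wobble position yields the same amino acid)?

4

Codon 1 AGA (Arg): third position 2-fold.
Codon 2 CAG (Gln): third position 2-fold.
Codon 3 CAA (Gln): third position 2-fold.
Codon 4 CGU (Arg): third position 4-fold.
Codon 5 UCA (Ser): third position 4-fold.
Codon 6 CCG (Pro): third position 4-fold.
Codon 7 UGG (Trp): third position 1-fold.
Codon 8 CUC (Leu): third position 4-fold.
Four-fold degenerate third positions: 4.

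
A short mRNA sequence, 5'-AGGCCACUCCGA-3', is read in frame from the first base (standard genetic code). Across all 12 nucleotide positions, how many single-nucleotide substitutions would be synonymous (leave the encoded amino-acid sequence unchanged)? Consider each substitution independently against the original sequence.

Codon 1 (AGG, Arg): 2 synonymous substitutions.
Codon 2 (CCA, Pro): 3 synonymous substitutions.
Codon 3 (CUC, Leu): 3 synonymous substitutions.
Codon 4 (CGA, Arg): 4 synonymous substitutions.
Total: 2 + 3 + 3 + 4 = 12.

12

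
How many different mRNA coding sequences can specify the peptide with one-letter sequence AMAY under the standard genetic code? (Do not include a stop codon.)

32

Ala: 4 codons.
Met: 1 codon.
Ala: 4 codons.
Tyr: 2 codons.
4 × 1 × 4 × 2 = 32.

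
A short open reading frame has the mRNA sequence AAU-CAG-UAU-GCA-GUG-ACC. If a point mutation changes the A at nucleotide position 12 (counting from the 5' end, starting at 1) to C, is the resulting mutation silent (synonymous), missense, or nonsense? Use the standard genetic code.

silent

Position 12 falls in codon 4: GCA → Ala.
After the substitution the codon is GCC → Ala.
Both encode Ala, so the change is synonymous.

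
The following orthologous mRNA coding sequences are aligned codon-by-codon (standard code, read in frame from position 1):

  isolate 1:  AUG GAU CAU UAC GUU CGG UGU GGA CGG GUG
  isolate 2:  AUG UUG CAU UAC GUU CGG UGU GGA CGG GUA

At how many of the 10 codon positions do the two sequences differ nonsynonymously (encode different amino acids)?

Codon 1: AUG Met / AUG Met — identical.
Codon 2: GAU Asp / UUG Leu — nonsynonymous.
Codon 3: CAU His / CAU His — identical.
Codon 4: UAC Tyr / UAC Tyr — identical.
Codon 5: GUU Val / GUU Val — identical.
Codon 6: CGG Arg / CGG Arg — identical.
Codon 7: UGU Cys / UGU Cys — identical.
Codon 8: GGA Gly / GGA Gly — identical.
Codon 9: CGG Arg / CGG Arg — identical.
Codon 10: GUG Val / GUA Val — synonymous.
Nonsynonymous differences: 1.

1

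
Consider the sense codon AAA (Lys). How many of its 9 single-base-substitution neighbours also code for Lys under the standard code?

Position 1: none → 0 synonymous.
Position 2: none → 0 synonymous.
Position 3: AAG → 1 synonymous.
Total: 0 + 0 + 1 = 1.

1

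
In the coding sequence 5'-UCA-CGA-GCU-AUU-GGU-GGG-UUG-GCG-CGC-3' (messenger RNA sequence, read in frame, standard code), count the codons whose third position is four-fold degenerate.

Codon 1 UCA (Ser): third position 4-fold.
Codon 2 CGA (Arg): third position 4-fold.
Codon 3 GCU (Ala): third position 4-fold.
Codon 4 AUU (Ile): third position 3-fold.
Codon 5 GGU (Gly): third position 4-fold.
Codon 6 GGG (Gly): third position 4-fold.
Codon 7 UUG (Leu): third position 2-fold.
Codon 8 GCG (Ala): third position 4-fold.
Codon 9 CGC (Arg): third position 4-fold.
Four-fold degenerate third positions: 7.

7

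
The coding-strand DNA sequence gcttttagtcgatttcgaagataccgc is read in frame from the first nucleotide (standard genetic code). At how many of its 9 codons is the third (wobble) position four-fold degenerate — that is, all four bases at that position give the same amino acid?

Codon 1 GCT (Ala): third position 4-fold.
Codon 2 TTT (Phe): third position 2-fold.
Codon 3 AGT (Ser): third position 2-fold.
Codon 4 CGA (Arg): third position 4-fold.
Codon 5 TTT (Phe): third position 2-fold.
Codon 6 CGA (Arg): third position 4-fold.
Codon 7 AGA (Arg): third position 2-fold.
Codon 8 TAC (Tyr): third position 2-fold.
Codon 9 CGC (Arg): third position 4-fold.
Four-fold degenerate third positions: 4.

4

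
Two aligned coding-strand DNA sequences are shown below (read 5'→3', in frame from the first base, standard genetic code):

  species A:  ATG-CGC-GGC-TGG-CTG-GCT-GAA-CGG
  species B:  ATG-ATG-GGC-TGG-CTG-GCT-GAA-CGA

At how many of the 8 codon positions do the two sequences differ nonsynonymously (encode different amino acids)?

1

Codon 1: ATG Met / ATG Met — identical.
Codon 2: CGC Arg / ATG Met — nonsynonymous.
Codon 3: GGC Gly / GGC Gly — identical.
Codon 4: TGG Trp / TGG Trp — identical.
Codon 5: CTG Leu / CTG Leu — identical.
Codon 6: GCT Ala / GCT Ala — identical.
Codon 7: GAA Glu / GAA Glu — identical.
Codon 8: CGG Arg / CGA Arg — synonymous.
Nonsynonymous differences: 1.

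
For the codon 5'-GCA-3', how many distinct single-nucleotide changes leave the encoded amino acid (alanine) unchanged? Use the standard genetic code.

3

Position 1: none → 0 synonymous.
Position 2: none → 0 synonymous.
Position 3: GCU, GCC, GCG → 3 synonymous.
Total: 0 + 0 + 3 = 3.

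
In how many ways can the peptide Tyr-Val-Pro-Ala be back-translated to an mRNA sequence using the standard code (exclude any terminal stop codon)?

128

Tyr: 2 codons.
Val: 4 codons.
Pro: 4 codons.
Ala: 4 codons.
2 × 4 × 4 × 4 = 128.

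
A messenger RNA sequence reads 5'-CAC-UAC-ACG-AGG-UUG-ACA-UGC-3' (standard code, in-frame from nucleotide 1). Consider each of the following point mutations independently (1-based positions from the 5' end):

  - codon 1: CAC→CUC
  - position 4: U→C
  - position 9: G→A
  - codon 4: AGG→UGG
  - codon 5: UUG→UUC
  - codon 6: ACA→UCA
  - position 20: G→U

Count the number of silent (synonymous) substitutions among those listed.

Codon 1: CAC (His) → CUC (Leu) — missense.
Codon 2: UAC (Tyr) → CAC (His) — missense.
Codon 3: ACG (Thr) → ACA (Thr) — synonymous.
Codon 4: AGG (Arg) → UGG (Trp) — missense.
Codon 5: UUG (Leu) → UUC (Phe) — missense.
Codon 6: ACA (Thr) → UCA (Ser) — missense.
Codon 7: UGC (Cys) → UUC (Phe) — missense.
Synonymous: 1 of 7.

1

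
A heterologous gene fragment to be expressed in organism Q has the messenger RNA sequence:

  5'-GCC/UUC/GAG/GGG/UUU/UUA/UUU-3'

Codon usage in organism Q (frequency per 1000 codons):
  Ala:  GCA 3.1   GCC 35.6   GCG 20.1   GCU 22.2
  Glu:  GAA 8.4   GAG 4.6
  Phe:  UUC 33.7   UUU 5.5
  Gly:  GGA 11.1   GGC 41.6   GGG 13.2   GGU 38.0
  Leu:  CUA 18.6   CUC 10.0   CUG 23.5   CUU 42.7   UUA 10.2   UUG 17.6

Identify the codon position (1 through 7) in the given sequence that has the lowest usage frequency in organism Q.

3

Codon 1 GCC (Ala): 35.6 per 1000.
Codon 2 UUC (Phe): 33.7 per 1000.
Codon 3 GAG (Glu): 4.6 per 1000.
Codon 4 GGG (Gly): 13.2 per 1000.
Codon 5 UUU (Phe): 5.5 per 1000.
Codon 6 UUA (Leu): 10.2 per 1000.
Codon 7 UUU (Phe): 5.5 per 1000.
Lowest frequency is 4.6 at codon 3.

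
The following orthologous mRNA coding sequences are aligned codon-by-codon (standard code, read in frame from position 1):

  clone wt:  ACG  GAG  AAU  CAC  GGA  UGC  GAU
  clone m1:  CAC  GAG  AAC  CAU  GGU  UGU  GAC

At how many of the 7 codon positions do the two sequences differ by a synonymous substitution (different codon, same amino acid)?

Codon 1: ACG Thr / CAC His — nonsynonymous.
Codon 2: GAG Glu / GAG Glu — identical.
Codon 3: AAU Asn / AAC Asn — synonymous.
Codon 4: CAC His / CAU His — synonymous.
Codon 5: GGA Gly / GGU Gly — synonymous.
Codon 6: UGC Cys / UGU Cys — synonymous.
Codon 7: GAU Asp / GAC Asp — synonymous.
Synonymous differences: 5.

5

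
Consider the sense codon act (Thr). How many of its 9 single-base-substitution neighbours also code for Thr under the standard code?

3

Position 1: none → 0 synonymous.
Position 2: none → 0 synonymous.
Position 3: ACC, ACA, ACG → 3 synonymous.
Total: 0 + 0 + 3 = 3.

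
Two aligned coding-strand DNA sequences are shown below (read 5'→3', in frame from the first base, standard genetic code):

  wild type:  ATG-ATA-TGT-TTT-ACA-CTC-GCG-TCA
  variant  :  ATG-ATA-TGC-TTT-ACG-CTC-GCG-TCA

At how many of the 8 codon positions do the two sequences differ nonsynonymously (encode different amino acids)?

Codon 1: ATG Met / ATG Met — identical.
Codon 2: ATA Ile / ATA Ile — identical.
Codon 3: TGT Cys / TGC Cys — synonymous.
Codon 4: TTT Phe / TTT Phe — identical.
Codon 5: ACA Thr / ACG Thr — synonymous.
Codon 6: CTC Leu / CTC Leu — identical.
Codon 7: GCG Ala / GCG Ala — identical.
Codon 8: TCA Ser / TCA Ser — identical.
Nonsynonymous differences: 0.

0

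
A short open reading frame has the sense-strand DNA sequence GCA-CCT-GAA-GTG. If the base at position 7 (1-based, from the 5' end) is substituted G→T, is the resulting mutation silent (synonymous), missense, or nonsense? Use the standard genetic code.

Position 7 falls in codon 3: GAA → Glu.
After the substitution the codon is TAA → Stop.
The new codon is a stop codon, so this is a nonsense mutation.

nonsense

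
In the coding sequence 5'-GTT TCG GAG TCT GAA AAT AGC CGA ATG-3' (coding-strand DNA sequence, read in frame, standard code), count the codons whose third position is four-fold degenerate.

4

Codon 1 GTT (Val): third position 4-fold.
Codon 2 TCG (Ser): third position 4-fold.
Codon 3 GAG (Glu): third position 2-fold.
Codon 4 TCT (Ser): third position 4-fold.
Codon 5 GAA (Glu): third position 2-fold.
Codon 6 AAT (Asn): third position 2-fold.
Codon 7 AGC (Ser): third position 2-fold.
Codon 8 CGA (Arg): third position 4-fold.
Codon 9 ATG (Met): third position 1-fold.
Four-fold degenerate third positions: 4.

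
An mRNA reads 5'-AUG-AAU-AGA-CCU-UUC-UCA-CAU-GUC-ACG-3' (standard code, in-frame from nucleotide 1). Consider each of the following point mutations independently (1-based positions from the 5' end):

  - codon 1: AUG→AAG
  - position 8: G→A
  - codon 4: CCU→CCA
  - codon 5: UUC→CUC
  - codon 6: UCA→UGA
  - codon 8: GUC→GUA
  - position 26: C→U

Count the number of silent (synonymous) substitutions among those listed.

2

Codon 1: AUG (Met) → AAG (Lys) — missense.
Codon 3: AGA (Arg) → AAA (Lys) — missense.
Codon 4: CCU (Pro) → CCA (Pro) — synonymous.
Codon 5: UUC (Phe) → CUC (Leu) — missense.
Codon 6: UCA (Ser) → UGA (Stop) — nonsense.
Codon 8: GUC (Val) → GUA (Val) — synonymous.
Codon 9: ACG (Thr) → AUG (Met) — missense.
Synonymous: 2 of 7.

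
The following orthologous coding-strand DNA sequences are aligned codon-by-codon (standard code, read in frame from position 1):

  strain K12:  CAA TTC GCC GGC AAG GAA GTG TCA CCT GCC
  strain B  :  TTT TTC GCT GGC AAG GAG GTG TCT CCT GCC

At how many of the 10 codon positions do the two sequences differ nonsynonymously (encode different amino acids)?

Codon 1: CAA Gln / TTT Phe — nonsynonymous.
Codon 2: TTC Phe / TTC Phe — identical.
Codon 3: GCC Ala / GCT Ala — synonymous.
Codon 4: GGC Gly / GGC Gly — identical.
Codon 5: AAG Lys / AAG Lys — identical.
Codon 6: GAA Glu / GAG Glu — synonymous.
Codon 7: GTG Val / GTG Val — identical.
Codon 8: TCA Ser / TCT Ser — synonymous.
Codon 9: CCT Pro / CCT Pro — identical.
Codon 10: GCC Ala / GCC Ala — identical.
Nonsynonymous differences: 1.

1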